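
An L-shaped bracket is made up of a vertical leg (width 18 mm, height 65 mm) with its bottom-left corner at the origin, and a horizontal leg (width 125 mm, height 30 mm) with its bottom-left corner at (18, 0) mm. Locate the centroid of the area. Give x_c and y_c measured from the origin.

x_c = 63.50 mm, y_c = 19.16 mm

vertical leg: A = 18 × 65 = 1170.00, centroid at (9.00, 32.50).
horizontal leg: A = 125 × 30 = 3750.00, centroid at (80.50, 15.00).
ΣA = 4920.00 mm²
ΣAx_c = (1170.00)(9.00) + (3750.00)(80.50) = 312405.00 mm³
ΣAy_c = (1170.00)(32.50) + (3750.00)(15.00) = 94275.00 mm³
x_c = 312405.00 / 4920.00 = 63.50 mm
y_c = 94275.00 / 4920.00 = 19.16 mm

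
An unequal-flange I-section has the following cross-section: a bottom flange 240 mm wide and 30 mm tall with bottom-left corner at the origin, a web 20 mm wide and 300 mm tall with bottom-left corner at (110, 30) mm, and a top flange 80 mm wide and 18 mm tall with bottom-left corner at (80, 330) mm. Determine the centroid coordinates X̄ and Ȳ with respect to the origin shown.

X̄ = 120.00 mm, Ȳ = 114.49 mm

bottom flange: A = 240 × 30 = 7200.00, centroid at (120.00, 15.00).
web: A = 20 × 300 = 6000.00, centroid at (120.00, 180.00).
top flange: A = 80 × 18 = 1440.00, centroid at (120.00, 339.00).
ΣA = 14640.00 mm²
ΣAX̄ = (7200.00)(120.00) + (6000.00)(120.00) + (1440.00)(120.00) = 1756800.00 mm³
ΣAȲ = (7200.00)(15.00) + (6000.00)(180.00) + (1440.00)(339.00) = 1676160.00 mm³
X̄ = 1756800.00 / 14640.00 = 120.00 mm
Ȳ = 1676160.00 / 14640.00 = 114.49 mm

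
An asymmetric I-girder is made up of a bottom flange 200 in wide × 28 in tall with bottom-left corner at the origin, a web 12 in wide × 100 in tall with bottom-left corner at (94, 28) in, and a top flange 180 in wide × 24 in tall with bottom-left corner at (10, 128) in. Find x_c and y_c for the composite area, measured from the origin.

x_c = 100.00 in, y_c = 69.86 in

bottom flange: A = 200 × 28 = 5600.00, centroid at (100.00, 14.00).
web: A = 12 × 100 = 1200.00, centroid at (100.00, 78.00).
top flange: A = 180 × 24 = 4320.00, centroid at (100.00, 140.00).
ΣA = 11120.00 in²
ΣAx_c = (5600.00)(100.00) + (1200.00)(100.00) + (4320.00)(100.00) = 1112000.00 in³
ΣAy_c = (5600.00)(14.00) + (1200.00)(78.00) + (4320.00)(140.00) = 776800.00 in³
x_c = 1112000.00 / 11120.00 = 100.00 in
y_c = 776800.00 / 11120.00 = 69.86 in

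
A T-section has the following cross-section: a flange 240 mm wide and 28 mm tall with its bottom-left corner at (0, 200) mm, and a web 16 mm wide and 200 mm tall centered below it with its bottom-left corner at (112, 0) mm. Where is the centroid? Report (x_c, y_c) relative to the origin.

x_c = 120.00 mm, y_c = 177.23 mm

web: A = 16 × 200 = 3200.00, centroid at (120.00, 100.00).
flange: A = 240 × 28 = 6720.00, centroid at (120.00, 214.00).
ΣA = 9920.00 mm²
ΣAx_c = (3200.00)(120.00) + (6720.00)(120.00) = 1190400.00 mm³
ΣAy_c = (3200.00)(100.00) + (6720.00)(214.00) = 1758080.00 mm³
x_c = 1190400.00 / 9920.00 = 120.00 mm
y_c = 1758080.00 / 9920.00 = 177.23 mm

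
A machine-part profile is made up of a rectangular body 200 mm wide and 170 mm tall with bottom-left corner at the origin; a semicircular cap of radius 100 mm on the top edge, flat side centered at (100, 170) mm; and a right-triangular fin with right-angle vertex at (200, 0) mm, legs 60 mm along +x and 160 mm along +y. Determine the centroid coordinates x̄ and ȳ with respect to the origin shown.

x̄ = 110.57 mm, ȳ = 118.94 mm

rectangular body: A = 200 × 170 = 34000.00, centroid at (100.00, 85.00).
semicircular top: A = ½π·100² = 15707.96, centroid at (100.00, 212.44).
triangular fin: A = ½·60·160 = 4800.00, centroid at (220.00, 53.33).
ΣA = 54507.96 mm², ΣAx̄ = 6026796.33 mm³, ΣAȳ = 6483020.42 mm³.
x̄ = 6026796.33/54507.96 = 110.57 mm; ȳ = 6483020.42/54507.96 = 118.94 mm.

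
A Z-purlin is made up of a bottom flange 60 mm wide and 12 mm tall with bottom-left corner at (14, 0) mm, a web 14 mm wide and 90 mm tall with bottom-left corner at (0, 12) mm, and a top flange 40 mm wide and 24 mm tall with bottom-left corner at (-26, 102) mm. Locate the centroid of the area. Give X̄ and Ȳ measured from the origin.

bottom flange: A = 60 × 12 = 720.00, centroid at (44.00, 6.00).
web: A = 14 × 90 = 1260.00, centroid at (7.00, 57.00).
top flange: A = 40 × 24 = 960.00, centroid at (-6.00, 114.00).
ΣA = 2940.00 mm²
ΣAX̄ = (720.00)(44.00) + (1260.00)(7.00) + (960.00)(-6.00) = 34740.00 mm³
ΣAȲ = (720.00)(6.00) + (1260.00)(57.00) + (960.00)(114.00) = 185580.00 mm³
X̄ = 34740.00 / 2940.00 = 11.82 mm
Ȳ = 185580.00 / 2940.00 = 63.12 mm

X̄ = 11.82 mm, Ȳ = 63.12 mm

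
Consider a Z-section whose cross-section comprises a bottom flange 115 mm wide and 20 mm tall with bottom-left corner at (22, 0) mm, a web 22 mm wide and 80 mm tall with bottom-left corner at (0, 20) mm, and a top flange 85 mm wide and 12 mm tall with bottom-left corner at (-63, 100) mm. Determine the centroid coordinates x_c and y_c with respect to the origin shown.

x_c = 35.69 mm, y_c = 46.60 mm

Part | A | x̄ᵢ | ȳᵢ | A·x̄ᵢ | A·ȳᵢ
bottom flange | 2300.00 | 79.50 | 10.00 | 182850.00 | 23000.00
web | 1760.00 | 11.00 | 60.00 | 19360.00 | 105600.00
top flange | 1020.00 | -20.50 | 106.00 | -20910.00 | 108120.00
Σ | 5080.00 |  |  | 181300.00 | 236720.00
x_c = 181300.00 / 5080.00 = 35.69 mm
y_c = 236720.00 / 5080.00 = 46.60 mm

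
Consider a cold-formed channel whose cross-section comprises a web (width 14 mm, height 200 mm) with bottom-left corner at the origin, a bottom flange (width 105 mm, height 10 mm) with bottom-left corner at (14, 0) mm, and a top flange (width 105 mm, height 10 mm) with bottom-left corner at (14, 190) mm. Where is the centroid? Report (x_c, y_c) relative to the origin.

x_c = 32.50 mm, y_c = 100.00 mm

web: A = 14 × 200 = 2800.00, centroid at (7.00, 100.00).
bottom flange: A = 105 × 10 = 1050.00, centroid at (66.50, 5.00).
top flange: A = 105 × 10 = 1050.00, centroid at (66.50, 195.00).
ΣA = 4900.00 mm², ΣAx_c = 159250.00 mm³, ΣAy_c = 490000.00 mm³.
x_c = 159250.00/4900.00 = 32.50 mm; y_c = 490000.00/4900.00 = 100.00 mm.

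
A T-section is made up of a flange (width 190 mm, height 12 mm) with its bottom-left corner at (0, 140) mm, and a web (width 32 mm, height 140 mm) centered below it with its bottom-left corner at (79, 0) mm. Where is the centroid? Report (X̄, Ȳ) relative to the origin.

X̄ = 95.00 mm, Ȳ = 95.63 mm

web: A = 32 × 140 = 4480.00, centroid at (95.00, 70.00).
flange: A = 190 × 12 = 2280.00, centroid at (95.00, 146.00).
ΣA = 6760.00 mm²
ΣAX̄ = (4480.00)(95.00) + (2280.00)(95.00) = 642200.00 mm³
ΣAȲ = (4480.00)(70.00) + (2280.00)(146.00) = 646480.00 mm³
X̄ = 642200.00 / 6760.00 = 95.00 mm
Ȳ = 646480.00 / 6760.00 = 95.63 mm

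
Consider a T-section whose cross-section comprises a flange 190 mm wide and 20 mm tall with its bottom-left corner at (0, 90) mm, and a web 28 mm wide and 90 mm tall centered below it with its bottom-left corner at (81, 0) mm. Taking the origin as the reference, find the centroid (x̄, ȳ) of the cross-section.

x̄ = 95.00 mm, ȳ = 78.07 mm

web: A = 28 × 90 = 2520.00, centroid at (95.00, 45.00).
flange: A = 190 × 20 = 3800.00, centroid at (95.00, 100.00).
ΣA = 6320.00 mm², ΣAx̄ = 600400.00 mm³, ΣAȳ = 493400.00 mm³.
x̄ = 600400.00/6320.00 = 95.00 mm; ȳ = 493400.00/6320.00 = 78.07 mm.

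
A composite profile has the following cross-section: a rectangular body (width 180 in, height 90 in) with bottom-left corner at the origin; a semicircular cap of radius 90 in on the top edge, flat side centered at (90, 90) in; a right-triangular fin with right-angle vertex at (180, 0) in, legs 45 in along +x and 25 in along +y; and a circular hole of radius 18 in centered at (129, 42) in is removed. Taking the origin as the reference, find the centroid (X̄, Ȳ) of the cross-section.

rectangular body: A = 180 × 90 = 16200.00, centroid at (90.00, 45.00).
semicircular top: A = ½π·90² = 12723.45, centroid at (90.00, 128.20).
triangular fin: A = ½·45·25 = 562.50, centroid at (195.00, 8.33).
hole: A = −π·18² = -1017.88, centroid at (129.00, 42.00).
ΣA = 28468.07 in²
ΣAX̄ = (16200.00)(90.00) + (12723.45)(90.00) + (562.50)(195.00) + (-1017.88)(129.00) = 2581492.02 in³
ΣAȲ = (16200.00)(45.00) + (12723.45)(128.20) + (562.50)(8.33) + (-1017.88)(42.00) = 2322047.23 in³
X̄ = 2581492.02 / 28468.07 = 90.68 in
Ȳ = 2322047.23 / 28468.07 = 81.57 in

X̄ = 90.68 in, Ȳ = 81.57 in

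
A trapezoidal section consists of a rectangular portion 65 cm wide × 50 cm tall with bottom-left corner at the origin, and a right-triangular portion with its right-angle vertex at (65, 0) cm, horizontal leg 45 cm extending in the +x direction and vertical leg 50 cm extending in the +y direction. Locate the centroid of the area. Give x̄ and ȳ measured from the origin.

x̄ = 44.71 cm, ȳ = 22.86 cm

Part | A | x̄ᵢ | ȳᵢ | A·x̄ᵢ | A·ȳᵢ
rectangular portion | 3250.00 | 32.50 | 25.00 | 105625.00 | 81250.00
triangular portion | 1125.00 | 80.00 | 16.67 | 90000.00 | 18750.00
Σ | 4375.00 |  |  | 195625.00 | 100000.00
x̄ = 195625.00 / 4375.00 = 44.71 cm
ȳ = 100000.00 / 4375.00 = 22.86 cm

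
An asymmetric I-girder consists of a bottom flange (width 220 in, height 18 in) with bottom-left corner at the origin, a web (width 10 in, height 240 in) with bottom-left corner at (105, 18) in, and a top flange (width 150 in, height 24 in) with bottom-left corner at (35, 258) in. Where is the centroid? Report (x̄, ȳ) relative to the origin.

x̄ = 110.00 in, ȳ = 134.42 in

Part | A | x̄ᵢ | ȳᵢ | A·x̄ᵢ | A·ȳᵢ
bottom flange | 3960.00 | 110.00 | 9.00 | 435600.00 | 35640.00
web | 2400.00 | 110.00 | 138.00 | 264000.00 | 331200.00
top flange | 3600.00 | 110.00 | 270.00 | 396000.00 | 972000.00
Σ | 9960.00 |  |  | 1095600.00 | 1338840.00
x̄ = 1095600.00 / 9960.00 = 110.00 in
ȳ = 1338840.00 / 9960.00 = 134.42 in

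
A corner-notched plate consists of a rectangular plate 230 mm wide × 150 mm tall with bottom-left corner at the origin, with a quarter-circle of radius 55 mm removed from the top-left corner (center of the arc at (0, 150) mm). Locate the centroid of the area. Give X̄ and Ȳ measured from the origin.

plate: A = 230 × 150 = 34500.00, centroid at (115.00, 75.00).
removed quarter-circle: A = −¼π·55² = -2375.83, centroid at (23.34, 126.66).
ΣA = 32124.17 mm²
ΣAX̄ = (34500.00)(115.00) + (-2375.83)(23.34) = 3912041.67 mm³
ΣAȲ = (34500.00)(75.00) + (-2375.83)(126.66) = 2286583.92 mm³
X̄ = 3912041.67 / 32124.17 = 121.78 mm
Ȳ = 2286583.92 / 32124.17 = 71.18 mm

X̄ = 121.78 mm, Ȳ = 71.18 mm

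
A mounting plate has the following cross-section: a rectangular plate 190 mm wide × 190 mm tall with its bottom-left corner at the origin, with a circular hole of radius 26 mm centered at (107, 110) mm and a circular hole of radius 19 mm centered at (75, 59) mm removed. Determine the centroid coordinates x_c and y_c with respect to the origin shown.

plate: A = 190 × 190 = 36100.00, centroid at (95.00, 95.00).
hole 1: A = −π·26² = -2123.72, centroid at (107.00, 110.00).
hole 2: A = −π·19² = -1134.11, centroid at (75.00, 59.00).
ΣA = 32842.17 mm²
ΣAx_c = (36100.00)(95.00) + (-2123.72)(107.00) + (-1134.11)(75.00) = 3117203.70 mm³
ΣAy_c = (36100.00)(95.00) + (-2123.72)(110.00) + (-1134.11)(59.00) = 3128978.39 mm³
x_c = 3117203.70 / 32842.17 = 94.91 mm
y_c = 3128978.39 / 32842.17 = 95.27 mm

x_c = 94.91 mm, y_c = 95.27 mm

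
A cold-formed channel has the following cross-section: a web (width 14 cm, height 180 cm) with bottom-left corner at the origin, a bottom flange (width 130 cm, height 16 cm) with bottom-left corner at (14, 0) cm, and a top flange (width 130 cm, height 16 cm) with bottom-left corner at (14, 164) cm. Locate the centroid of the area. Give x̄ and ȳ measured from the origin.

x̄ = 51.84 cm, ȳ = 90.00 cm

web: A = 14 × 180 = 2520.00, centroid at (7.00, 90.00).
bottom flange: A = 130 × 16 = 2080.00, centroid at (79.00, 8.00).
top flange: A = 130 × 16 = 2080.00, centroid at (79.00, 172.00).
ΣA = 6680.00 cm², ΣAx̄ = 346280.00 cm³, ΣAȳ = 601200.00 cm³.
x̄ = 346280.00/6680.00 = 51.84 cm; ȳ = 601200.00/6680.00 = 90.00 cm.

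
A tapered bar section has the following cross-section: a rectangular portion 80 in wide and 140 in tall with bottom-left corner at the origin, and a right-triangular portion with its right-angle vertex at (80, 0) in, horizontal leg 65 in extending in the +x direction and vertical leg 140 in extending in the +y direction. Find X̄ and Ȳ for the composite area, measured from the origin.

Part | A | x̄ᵢ | ȳᵢ | A·x̄ᵢ | A·ȳᵢ
rectangular portion | 11200.00 | 40.00 | 70.00 | 448000.00 | 784000.00
triangular portion | 4550.00 | 101.67 | 46.67 | 462583.33 | 212333.33
Σ | 15750.00 |  |  | 910583.33 | 996333.33
X̄ = 910583.33 / 15750.00 = 57.81 in
Ȳ = 996333.33 / 15750.00 = 63.26 in

X̄ = 57.81 in, Ȳ = 63.26 in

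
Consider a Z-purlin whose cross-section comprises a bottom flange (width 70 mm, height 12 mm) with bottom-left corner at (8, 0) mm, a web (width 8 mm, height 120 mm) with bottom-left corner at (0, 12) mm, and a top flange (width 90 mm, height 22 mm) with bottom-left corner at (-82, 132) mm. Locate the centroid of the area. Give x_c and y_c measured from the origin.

bottom flange: A = 70 × 12 = 840.00, centroid at (43.00, 6.00).
web: A = 8 × 120 = 960.00, centroid at (4.00, 72.00).
top flange: A = 90 × 22 = 1980.00, centroid at (-37.00, 143.00).
ΣA = 3780.00 mm²
ΣAx_c = (840.00)(43.00) + (960.00)(4.00) + (1980.00)(-37.00) = -33300.00 mm³
ΣAy_c = (840.00)(6.00) + (960.00)(72.00) + (1980.00)(143.00) = 357300.00 mm³
x_c = -33300.00 / 3780.00 = -8.81 mm
y_c = 357300.00 / 3780.00 = 94.52 mm

x_c = -8.81 mm, y_c = 94.52 mm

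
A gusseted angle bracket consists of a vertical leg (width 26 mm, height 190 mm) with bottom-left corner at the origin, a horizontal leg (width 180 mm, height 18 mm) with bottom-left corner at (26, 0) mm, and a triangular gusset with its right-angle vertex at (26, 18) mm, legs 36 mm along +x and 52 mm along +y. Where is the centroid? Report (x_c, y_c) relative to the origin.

vertical leg: A = 26 × 190 = 4940.00, centroid at (13.00, 95.00).
horizontal leg: A = 180 × 18 = 3240.00, centroid at (116.00, 9.00).
gusset: A = ½·36·52 = 936.00, centroid at (38.00, 35.33).
ΣA = 9116.00 mm²
ΣAx_c = (4940.00)(13.00) + (3240.00)(116.00) + (936.00)(38.00) = 475628.00 mm³
ΣAy_c = (4940.00)(95.00) + (3240.00)(9.00) + (936.00)(35.33) = 531532.00 mm³
x_c = 475628.00 / 9116.00 = 52.18 mm
y_c = 531532.00 / 9116.00 = 58.31 mm

x_c = 52.18 mm, y_c = 58.31 mm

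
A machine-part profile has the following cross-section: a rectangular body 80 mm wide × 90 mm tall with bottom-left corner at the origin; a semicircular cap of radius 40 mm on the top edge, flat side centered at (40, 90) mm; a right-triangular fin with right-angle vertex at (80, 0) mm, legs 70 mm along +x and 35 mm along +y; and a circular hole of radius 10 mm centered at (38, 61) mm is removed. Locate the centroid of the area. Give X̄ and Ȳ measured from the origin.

X̄ = 47.36 mm, Ȳ = 55.34 mm

rectangular body: A = 80 × 90 = 7200.00, centroid at (40.00, 45.00).
semicircular top: A = ½π·40² = 2513.27, centroid at (40.00, 106.98).
triangular fin: A = ½·70·35 = 1225.00, centroid at (103.33, 11.67).
hole: A = −π·10² = -314.16, centroid at (38.00, 61.00).
ΣA = 10624.11 mm², ΣAX̄ = 503176.25 mm³, ΣAȲ = 587989.29 mm³.
X̄ = 503176.25/10624.11 = 47.36 mm; Ȳ = 587989.29/10624.11 = 55.34 mm.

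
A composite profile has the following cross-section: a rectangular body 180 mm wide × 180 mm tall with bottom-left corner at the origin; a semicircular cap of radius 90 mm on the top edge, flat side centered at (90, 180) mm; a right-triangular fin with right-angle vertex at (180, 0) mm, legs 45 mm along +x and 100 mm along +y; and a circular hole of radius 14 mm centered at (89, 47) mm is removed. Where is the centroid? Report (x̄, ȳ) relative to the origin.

Part | A | x̄ᵢ | ȳᵢ | A·x̄ᵢ | A·ȳᵢ
rectangular body | 32400.00 | 90.00 | 90.00 | 2916000.00 | 2916000.00
semicircular top | 12723.45 | 90.00 | 218.20 | 1145110.52 | 2776221.04
triangular fin | 2250.00 | 195.00 | 33.33 | 438750.00 | 75000.00
hole | -615.75 | 89.00 | 47.00 | -54801.94 | -28940.35
Σ | 46757.70 |  |  | 4445058.58 | 5738280.69
x̄ = 4445058.58 / 46757.70 = 95.07 mm
ȳ = 5738280.69 / 46757.70 = 122.72 mm

x̄ = 95.07 mm, ȳ = 122.72 mm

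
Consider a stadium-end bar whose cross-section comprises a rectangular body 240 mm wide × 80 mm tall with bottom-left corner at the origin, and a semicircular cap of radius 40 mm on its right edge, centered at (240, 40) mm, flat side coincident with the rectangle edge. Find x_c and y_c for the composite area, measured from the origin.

x_c = 135.85 mm, y_c = 40.00 mm

rectangular body: A = 240 × 80 = 19200.00, centroid at (120.00, 40.00).
semicircular end: A = ½π·40² = 2513.27, centroid at (256.98, 40.00).
ΣA = 21713.27 mm²
ΣAx_c = (19200.00)(120.00) + (2513.27)(256.98) = 2949852.46 mm³
ΣAy_c = (19200.00)(40.00) + (2513.27)(40.00) = 868530.96 mm³
x_c = 2949852.46 / 21713.27 = 135.85 mm
y_c = 868530.96 / 21713.27 = 40.00 mm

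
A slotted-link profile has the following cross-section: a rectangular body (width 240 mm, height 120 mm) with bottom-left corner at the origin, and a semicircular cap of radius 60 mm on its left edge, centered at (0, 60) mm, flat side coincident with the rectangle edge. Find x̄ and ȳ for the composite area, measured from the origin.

rectangular body: A = 240 × 120 = 28800.00, centroid at (120.00, 60.00).
semicircular end: A = ½π·60² = 5654.87, centroid at (-25.46, 60.00).
ΣA = 34454.87 mm², ΣAx̄ = 3312000.00 mm³, ΣAȳ = 2067292.01 mm³.
x̄ = 3312000.00/34454.87 = 96.13 mm; ȳ = 2067292.01/34454.87 = 60.00 mm.

x̄ = 96.13 mm, ȳ = 60.00 mm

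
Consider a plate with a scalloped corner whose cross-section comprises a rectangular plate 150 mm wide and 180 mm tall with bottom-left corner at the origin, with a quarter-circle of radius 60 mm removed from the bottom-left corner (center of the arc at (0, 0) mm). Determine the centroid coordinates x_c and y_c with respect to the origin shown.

plate: A = 150 × 180 = 27000.00, centroid at (75.00, 90.00).
removed quarter-circle: A = −¼π·60² = -2827.43, centroid at (25.46, 25.46).
ΣA = 24172.57 mm²
ΣAx_c = (27000.00)(75.00) + (-2827.43)(25.46) = 1953000.00 mm³
ΣAy_c = (27000.00)(90.00) + (-2827.43)(25.46) = 2358000.00 mm³
x_c = 1953000.00 / 24172.57 = 80.79 mm
y_c = 2358000.00 / 24172.57 = 97.55 mm

x_c = 80.79 mm, y_c = 97.55 mm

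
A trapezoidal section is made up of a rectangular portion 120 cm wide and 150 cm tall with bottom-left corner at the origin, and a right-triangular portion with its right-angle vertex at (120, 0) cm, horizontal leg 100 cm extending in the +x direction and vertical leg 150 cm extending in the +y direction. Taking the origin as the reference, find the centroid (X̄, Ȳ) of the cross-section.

X̄ = 87.45 cm, Ȳ = 67.65 cm

Part | A | x̄ᵢ | ȳᵢ | A·x̄ᵢ | A·ȳᵢ
rectangular portion | 18000.00 | 60.00 | 75.00 | 1080000.00 | 1350000.00
triangular portion | 7500.00 | 153.33 | 50.00 | 1150000.00 | 375000.00
Σ | 25500.00 |  |  | 2230000.00 | 1725000.00
X̄ = 2230000.00 / 25500.00 = 87.45 cm
Ȳ = 1725000.00 / 25500.00 = 67.65 cm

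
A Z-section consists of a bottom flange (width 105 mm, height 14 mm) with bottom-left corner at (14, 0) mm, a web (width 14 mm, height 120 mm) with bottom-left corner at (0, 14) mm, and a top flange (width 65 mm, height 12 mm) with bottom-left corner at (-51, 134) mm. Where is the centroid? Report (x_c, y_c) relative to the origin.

bottom flange: A = 105 × 14 = 1470.00, centroid at (66.50, 7.00).
web: A = 14 × 120 = 1680.00, centroid at (7.00, 74.00).
top flange: A = 65 × 12 = 780.00, centroid at (-18.50, 140.00).
ΣA = 3930.00 mm², ΣAx_c = 95085.00 mm³, ΣAy_c = 243810.00 mm³.
x_c = 95085.00/3930.00 = 24.19 mm; y_c = 243810.00/3930.00 = 62.04 mm.

x_c = 24.19 mm, y_c = 62.04 mm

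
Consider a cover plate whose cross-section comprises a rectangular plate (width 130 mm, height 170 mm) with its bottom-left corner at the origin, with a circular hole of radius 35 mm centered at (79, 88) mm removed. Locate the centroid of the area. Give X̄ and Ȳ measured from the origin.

plate: A = 130 × 170 = 22100.00, centroid at (65.00, 85.00).
hole: A = −π·35² = -3848.45, centroid at (79.00, 88.00).
ΣA = 18251.55 mm²
ΣAX̄ = (22100.00)(65.00) + (-3848.45)(79.00) = 1132472.37 mm³
ΣAȲ = (22100.00)(85.00) + (-3848.45)(88.00) = 1539836.31 mm³
X̄ = 1132472.37 / 18251.55 = 62.05 mm
Ȳ = 1539836.31 / 18251.55 = 84.37 mm

X̄ = 62.05 mm, Ȳ = 84.37 mm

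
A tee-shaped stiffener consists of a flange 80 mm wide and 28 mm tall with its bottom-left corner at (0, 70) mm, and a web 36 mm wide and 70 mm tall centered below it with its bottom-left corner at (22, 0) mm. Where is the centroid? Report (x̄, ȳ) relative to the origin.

x̄ = 40.00 mm, ȳ = 58.06 mm

web: A = 36 × 70 = 2520.00, centroid at (40.00, 35.00).
flange: A = 80 × 28 = 2240.00, centroid at (40.00, 84.00).
ΣA = 4760.00 mm²
ΣAx̄ = (2520.00)(40.00) + (2240.00)(40.00) = 190400.00 mm³
ΣAȳ = (2520.00)(35.00) + (2240.00)(84.00) = 276360.00 mm³
x̄ = 190400.00 / 4760.00 = 40.00 mm
ȳ = 276360.00 / 4760.00 = 58.06 mm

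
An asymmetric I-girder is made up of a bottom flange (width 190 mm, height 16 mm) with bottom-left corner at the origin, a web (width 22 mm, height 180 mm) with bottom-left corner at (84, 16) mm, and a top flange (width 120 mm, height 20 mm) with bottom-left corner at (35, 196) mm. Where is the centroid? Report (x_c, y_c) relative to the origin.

x_c = 95.00 mm, y_c = 99.84 mm

bottom flange: A = 190 × 16 = 3040.00, centroid at (95.00, 8.00).
web: A = 22 × 180 = 3960.00, centroid at (95.00, 106.00).
top flange: A = 120 × 20 = 2400.00, centroid at (95.00, 206.00).
ΣA = 9400.00 mm²
ΣAx_c = (3040.00)(95.00) + (3960.00)(95.00) + (2400.00)(95.00) = 893000.00 mm³
ΣAy_c = (3040.00)(8.00) + (3960.00)(106.00) + (2400.00)(206.00) = 938480.00 mm³
x_c = 893000.00 / 9400.00 = 95.00 mm
y_c = 938480.00 / 9400.00 = 99.84 mm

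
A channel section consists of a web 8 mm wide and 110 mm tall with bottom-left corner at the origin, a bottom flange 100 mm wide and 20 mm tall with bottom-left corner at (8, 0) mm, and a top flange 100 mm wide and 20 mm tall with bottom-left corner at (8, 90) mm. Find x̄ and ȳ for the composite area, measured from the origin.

web: A = 8 × 110 = 880.00, centroid at (4.00, 55.00).
bottom flange: A = 100 × 20 = 2000.00, centroid at (58.00, 10.00).
top flange: A = 100 × 20 = 2000.00, centroid at (58.00, 100.00).
ΣA = 4880.00 mm², ΣAx̄ = 235520.00 mm³, ΣAȳ = 268400.00 mm³.
x̄ = 235520.00/4880.00 = 48.26 mm; ȳ = 268400.00/4880.00 = 55.00 mm.

x̄ = 48.26 mm, ȳ = 55.00 mm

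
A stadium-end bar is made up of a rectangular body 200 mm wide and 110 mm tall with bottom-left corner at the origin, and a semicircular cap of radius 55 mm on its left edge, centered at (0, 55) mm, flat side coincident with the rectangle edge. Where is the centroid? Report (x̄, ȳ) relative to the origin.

x̄ = 78.09 mm, ȳ = 55.00 mm

Part | A | x̄ᵢ | ȳᵢ | A·x̄ᵢ | A·ȳᵢ
rectangular body | 22000.00 | 100.00 | 55.00 | 2200000.00 | 1210000.00
semicircular end | 4751.66 | -23.34 | 55.00 | -110916.67 | 261341.24
Σ | 26751.66 |  |  | 2089083.33 | 1471341.24
x̄ = 2089083.33 / 26751.66 = 78.09 mm
ȳ = 1471341.24 / 26751.66 = 55.00 mm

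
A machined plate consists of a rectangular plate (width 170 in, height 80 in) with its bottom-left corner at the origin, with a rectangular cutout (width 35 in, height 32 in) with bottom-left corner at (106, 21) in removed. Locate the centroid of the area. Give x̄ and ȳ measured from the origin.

x̄ = 81.54 in, ȳ = 40.27 in

Part | A | x̄ᵢ | ȳᵢ | A·x̄ᵢ | A·ȳᵢ
plate | 13600.00 | 85.00 | 40.00 | 1156000.00 | 544000.00
hole | -1120.00 | 123.50 | 37.00 | -138320.00 | -41440.00
Σ | 12480.00 |  |  | 1017680.00 | 502560.00
x̄ = 1017680.00 / 12480.00 = 81.54 in
ȳ = 502560.00 / 12480.00 = 40.27 in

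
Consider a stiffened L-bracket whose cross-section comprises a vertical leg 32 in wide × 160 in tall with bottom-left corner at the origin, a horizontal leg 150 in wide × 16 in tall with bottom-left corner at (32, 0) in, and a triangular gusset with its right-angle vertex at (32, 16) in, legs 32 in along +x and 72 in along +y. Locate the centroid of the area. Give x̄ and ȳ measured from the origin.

x̄ = 44.73 in, ȳ = 54.76 in

vertical leg: A = 32 × 160 = 5120.00, centroid at (16.00, 80.00).
horizontal leg: A = 150 × 16 = 2400.00, centroid at (107.00, 8.00).
gusset: A = ½·32·72 = 1152.00, centroid at (42.67, 40.00).
ΣA = 8672.00 in², ΣAx̄ = 387872.00 in³, ΣAȳ = 474880.00 in³.
x̄ = 387872.00/8672.00 = 44.73 in; ȳ = 474880.00/8672.00 = 54.76 in.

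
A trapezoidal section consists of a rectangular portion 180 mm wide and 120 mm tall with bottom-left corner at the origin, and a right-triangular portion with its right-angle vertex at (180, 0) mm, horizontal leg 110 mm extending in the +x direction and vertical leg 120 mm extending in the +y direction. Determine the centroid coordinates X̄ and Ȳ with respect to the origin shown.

rectangular portion: A = 180 × 120 = 21600.00, centroid at (90.00, 60.00).
triangular portion: A = ½·110·120 = 6600.00, centroid at (216.67, 40.00).
ΣA = 28200.00 mm², ΣAX̄ = 3374000.00 mm³, ΣAȲ = 1560000.00 mm³.
X̄ = 3374000.00/28200.00 = 119.65 mm; Ȳ = 1560000.00/28200.00 = 55.32 mm.

X̄ = 119.65 mm, Ȳ = 55.32 mm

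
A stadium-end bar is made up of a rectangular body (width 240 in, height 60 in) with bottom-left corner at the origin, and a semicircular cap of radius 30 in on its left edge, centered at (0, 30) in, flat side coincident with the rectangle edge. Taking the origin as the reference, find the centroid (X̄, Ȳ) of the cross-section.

Part | A | x̄ᵢ | ȳᵢ | A·x̄ᵢ | A·ȳᵢ
rectangular body | 14400.00 | 120.00 | 30.00 | 1728000.00 | 432000.00
semicircular end | 1413.72 | -12.73 | 30.00 | -18000.00 | 42411.50
Σ | 15813.72 |  |  | 1710000.00 | 474411.50
X̄ = 1710000.00 / 15813.72 = 108.13 in
Ȳ = 474411.50 / 15813.72 = 30.00 in

X̄ = 108.13 in, Ȳ = 30.00 in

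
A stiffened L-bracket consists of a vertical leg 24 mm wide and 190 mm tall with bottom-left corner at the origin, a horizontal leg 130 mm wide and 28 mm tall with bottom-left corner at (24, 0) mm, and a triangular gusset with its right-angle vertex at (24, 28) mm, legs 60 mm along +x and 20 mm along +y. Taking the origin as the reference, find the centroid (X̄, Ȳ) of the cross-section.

X̄ = 46.03 mm, Ȳ = 57.38 mm

vertical leg: A = 24 × 190 = 4560.00, centroid at (12.00, 95.00).
horizontal leg: A = 130 × 28 = 3640.00, centroid at (89.00, 14.00).
gusset: A = ½·60·20 = 600.00, centroid at (44.00, 34.67).
ΣA = 8800.00 mm²
ΣAX̄ = (4560.00)(12.00) + (3640.00)(89.00) + (600.00)(44.00) = 405080.00 mm³
ΣAȲ = (4560.00)(95.00) + (3640.00)(14.00) + (600.00)(34.67) = 504960.00 mm³
X̄ = 405080.00 / 8800.00 = 46.03 mm
Ȳ = 504960.00 / 8800.00 = 57.38 mm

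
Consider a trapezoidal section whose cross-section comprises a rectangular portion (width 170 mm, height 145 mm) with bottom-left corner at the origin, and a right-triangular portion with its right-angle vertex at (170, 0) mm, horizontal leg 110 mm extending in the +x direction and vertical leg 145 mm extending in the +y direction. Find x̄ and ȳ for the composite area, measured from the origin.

rectangular portion: A = 170 × 145 = 24650.00, centroid at (85.00, 72.50).
triangular portion: A = ½·110·145 = 7975.00, centroid at (206.67, 48.33).
ΣA = 32625.00 mm²
ΣAx̄ = (24650.00)(85.00) + (7975.00)(206.67) = 3743416.67 mm³
ΣAȳ = (24650.00)(72.50) + (7975.00)(48.33) = 2172583.33 mm³
x̄ = 3743416.67 / 32625.00 = 114.74 mm
ȳ = 2172583.33 / 32625.00 = 66.59 mm

x̄ = 114.74 mm, ȳ = 66.59 mm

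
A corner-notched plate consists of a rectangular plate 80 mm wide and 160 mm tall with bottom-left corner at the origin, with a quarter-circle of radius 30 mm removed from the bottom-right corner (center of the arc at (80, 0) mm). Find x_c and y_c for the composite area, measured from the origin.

x_c = 38.41 mm, y_c = 83.93 mm

plate: A = 80 × 160 = 12800.00, centroid at (40.00, 80.00).
removed quarter-circle: A = −¼π·30² = -706.86, centroid at (67.27, 12.73).
ΣA = 12093.14 mm², ΣAx_c = 464451.33 mm³, ΣAy_c = 1015000.00 mm³.
x_c = 464451.33/12093.14 = 38.41 mm; y_c = 1015000.00/12093.14 = 83.93 mm.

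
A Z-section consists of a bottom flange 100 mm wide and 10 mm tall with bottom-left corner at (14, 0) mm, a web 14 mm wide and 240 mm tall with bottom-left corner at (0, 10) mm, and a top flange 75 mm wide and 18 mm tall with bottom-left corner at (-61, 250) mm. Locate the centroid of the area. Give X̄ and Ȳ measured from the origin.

X̄ = 9.77 mm, Ȳ = 138.61 mm

bottom flange: A = 100 × 10 = 1000.00, centroid at (64.00, 5.00).
web: A = 14 × 240 = 3360.00, centroid at (7.00, 130.00).
top flange: A = 75 × 18 = 1350.00, centroid at (-23.50, 259.00).
ΣA = 5710.00 mm²
ΣAX̄ = (1000.00)(64.00) + (3360.00)(7.00) + (1350.00)(-23.50) = 55795.00 mm³
ΣAȲ = (1000.00)(5.00) + (3360.00)(130.00) + (1350.00)(259.00) = 791450.00 mm³
X̄ = 55795.00 / 5710.00 = 9.77 mm
Ȳ = 791450.00 / 5710.00 = 138.61 mm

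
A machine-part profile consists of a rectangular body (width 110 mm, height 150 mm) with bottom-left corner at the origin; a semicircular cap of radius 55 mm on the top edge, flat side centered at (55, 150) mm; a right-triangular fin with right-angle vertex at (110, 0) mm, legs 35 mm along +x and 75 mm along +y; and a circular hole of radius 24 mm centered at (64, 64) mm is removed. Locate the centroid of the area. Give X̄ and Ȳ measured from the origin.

rectangular body: A = 110 × 150 = 16500.00, centroid at (55.00, 75.00).
semicircular top: A = ½π·55² = 4751.66, centroid at (55.00, 173.34).
triangular fin: A = ½·35·75 = 1312.50, centroid at (121.67, 25.00).
hole: A = −π·24² = -1809.56, centroid at (64.00, 64.00).
ΣA = 20754.60 mm²
ΣAX̄ = (16500.00)(55.00) + (4751.66)(55.00) + (1312.50)(121.67) + (-1809.56)(64.00) = 1212717.07 mm³
ΣAȲ = (16500.00)(75.00) + (4751.66)(173.34) + (1312.50)(25.00) + (-1809.56)(64.00) = 1978166.33 mm³
X̄ = 1212717.07 / 20754.60 = 58.43 mm
Ȳ = 1978166.33 / 20754.60 = 95.31 mm

X̄ = 58.43 mm, Ȳ = 95.31 mm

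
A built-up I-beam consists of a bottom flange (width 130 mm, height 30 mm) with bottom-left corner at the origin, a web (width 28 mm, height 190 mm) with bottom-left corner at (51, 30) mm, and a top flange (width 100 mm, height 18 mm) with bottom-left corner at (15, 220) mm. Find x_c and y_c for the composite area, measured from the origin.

x_c = 65.00 mm, y_c = 103.06 mm

bottom flange: A = 130 × 30 = 3900.00, centroid at (65.00, 15.00).
web: A = 28 × 190 = 5320.00, centroid at (65.00, 125.00).
top flange: A = 100 × 18 = 1800.00, centroid at (65.00, 229.00).
ΣA = 11020.00 mm²
ΣAx_c = (3900.00)(65.00) + (5320.00)(65.00) + (1800.00)(65.00) = 716300.00 mm³
ΣAy_c = (3900.00)(15.00) + (5320.00)(125.00) + (1800.00)(229.00) = 1135700.00 mm³
x_c = 716300.00 / 11020.00 = 65.00 mm
y_c = 1135700.00 / 11020.00 = 103.06 mm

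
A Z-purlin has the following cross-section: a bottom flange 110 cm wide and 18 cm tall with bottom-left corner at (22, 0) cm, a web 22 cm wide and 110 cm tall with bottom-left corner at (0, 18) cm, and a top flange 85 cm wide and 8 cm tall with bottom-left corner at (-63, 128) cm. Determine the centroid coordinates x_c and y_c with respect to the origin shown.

x_c = 32.51 cm, y_c = 55.95 cm

Part | A | x̄ᵢ | ȳᵢ | A·x̄ᵢ | A·ȳᵢ
bottom flange | 1980.00 | 77.00 | 9.00 | 152460.00 | 17820.00
web | 2420.00 | 11.00 | 73.00 | 26620.00 | 176660.00
top flange | 680.00 | -20.50 | 132.00 | -13940.00 | 89760.00
Σ | 5080.00 |  |  | 165140.00 | 284240.00
x_c = 165140.00 / 5080.00 = 32.51 cm
y_c = 284240.00 / 5080.00 = 55.95 cm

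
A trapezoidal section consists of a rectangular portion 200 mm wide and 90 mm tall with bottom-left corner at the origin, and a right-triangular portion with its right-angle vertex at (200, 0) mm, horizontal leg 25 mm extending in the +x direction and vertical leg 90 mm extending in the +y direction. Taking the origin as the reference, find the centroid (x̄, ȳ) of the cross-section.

Part | A | x̄ᵢ | ȳᵢ | A·x̄ᵢ | A·ȳᵢ
rectangular portion | 18000.00 | 100.00 | 45.00 | 1800000.00 | 810000.00
triangular portion | 1125.00 | 208.33 | 30.00 | 234375.00 | 33750.00
Σ | 19125.00 |  |  | 2034375.00 | 843750.00
x̄ = 2034375.00 / 19125.00 = 106.37 mm
ȳ = 843750.00 / 19125.00 = 44.12 mm

x̄ = 106.37 mm, ȳ = 44.12 mm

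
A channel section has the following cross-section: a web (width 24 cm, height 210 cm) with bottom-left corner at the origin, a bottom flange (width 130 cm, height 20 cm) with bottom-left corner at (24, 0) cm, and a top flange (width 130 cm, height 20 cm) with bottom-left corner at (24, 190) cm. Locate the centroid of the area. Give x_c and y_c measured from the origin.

x_c = 51.10 cm, y_c = 105.00 cm

web: A = 24 × 210 = 5040.00, centroid at (12.00, 105.00).
bottom flange: A = 130 × 20 = 2600.00, centroid at (89.00, 10.00).
top flange: A = 130 × 20 = 2600.00, centroid at (89.00, 200.00).
ΣA = 10240.00 cm², ΣAx_c = 523280.00 cm³, ΣAy_c = 1075200.00 cm³.
x_c = 523280.00/10240.00 = 51.10 cm; y_c = 1075200.00/10240.00 = 105.00 cm.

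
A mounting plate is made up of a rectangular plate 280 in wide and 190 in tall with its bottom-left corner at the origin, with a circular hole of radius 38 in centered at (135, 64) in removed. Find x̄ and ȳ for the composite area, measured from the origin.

plate: A = 280 × 190 = 53200.00, centroid at (140.00, 95.00).
hole: A = −π·38² = -4536.46, centroid at (135.00, 64.00).
ΣA = 48663.54 in²
ΣAx̄ = (53200.00)(140.00) + (-4536.46)(135.00) = 6835577.93 in³
ΣAȳ = (53200.00)(95.00) + (-4536.46)(64.00) = 4763666.57 in³
x̄ = 6835577.93 / 48663.54 = 140.47 in
ȳ = 4763666.57 / 48663.54 = 97.89 in

x̄ = 140.47 in, ȳ = 97.89 in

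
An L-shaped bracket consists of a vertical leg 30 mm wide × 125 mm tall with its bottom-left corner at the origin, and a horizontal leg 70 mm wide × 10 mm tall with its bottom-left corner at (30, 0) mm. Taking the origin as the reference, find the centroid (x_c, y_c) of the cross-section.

x_c = 22.87 mm, y_c = 53.46 mm

vertical leg: A = 30 × 125 = 3750.00, centroid at (15.00, 62.50).
horizontal leg: A = 70 × 10 = 700.00, centroid at (65.00, 5.00).
ΣA = 4450.00 mm², ΣAx_c = 101750.00 mm³, ΣAy_c = 237875.00 mm³.
x_c = 101750.00/4450.00 = 22.87 mm; y_c = 237875.00/4450.00 = 53.46 mm.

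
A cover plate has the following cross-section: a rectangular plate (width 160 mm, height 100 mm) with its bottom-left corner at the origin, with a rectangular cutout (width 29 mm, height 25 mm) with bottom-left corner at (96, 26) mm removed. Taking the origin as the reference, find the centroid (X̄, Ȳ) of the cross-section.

plate: A = 160 × 100 = 16000.00, centroid at (80.00, 50.00).
hole: A = −(29 × 25) = -725.00, centroid at (110.50, 38.50).
ΣA = 15275.00 mm², ΣAX̄ = 1199887.50 mm³, ΣAȲ = 772087.50 mm³.
X̄ = 1199887.50/15275.00 = 78.55 mm; Ȳ = 772087.50/15275.00 = 50.55 mm.

X̄ = 78.55 mm, Ȳ = 50.55 mm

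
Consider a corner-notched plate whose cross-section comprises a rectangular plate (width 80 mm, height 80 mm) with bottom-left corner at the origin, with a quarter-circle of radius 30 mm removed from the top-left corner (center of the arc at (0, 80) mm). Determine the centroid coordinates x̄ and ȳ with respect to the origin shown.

x̄ = 43.39 mm, ȳ = 36.61 mm

plate: A = 80 × 80 = 6400.00, centroid at (40.00, 40.00).
removed quarter-circle: A = −¼π·30² = -706.86, centroid at (12.73, 67.27).
ΣA = 5693.14 mm²
ΣAx̄ = (6400.00)(40.00) + (-706.86)(12.73) = 247000.00 mm³
ΣAȳ = (6400.00)(40.00) + (-706.86)(67.27) = 208451.33 mm³
x̄ = 247000.00 / 5693.14 = 43.39 mm
ȳ = 208451.33 / 5693.14 = 36.61 mm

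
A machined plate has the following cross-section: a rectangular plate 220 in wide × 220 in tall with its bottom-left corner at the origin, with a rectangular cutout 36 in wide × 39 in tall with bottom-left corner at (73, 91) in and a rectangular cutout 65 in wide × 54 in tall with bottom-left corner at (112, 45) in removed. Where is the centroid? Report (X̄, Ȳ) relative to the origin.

X̄ = 107.83 in, Ȳ = 113.05 in

Part | A | x̄ᵢ | ȳᵢ | A·x̄ᵢ | A·ȳᵢ
plate | 48400.00 | 110.00 | 110.00 | 5324000.00 | 5324000.00
hole 1 | -1404.00 | 91.00 | 110.50 | -127764.00 | -155142.00
hole 2 | -3510.00 | 144.50 | 72.00 | -507195.00 | -252720.00
Σ | 43486.00 |  |  | 4689041.00 | 4916138.00
X̄ = 4689041.00 / 43486.00 = 107.83 in
Ȳ = 4916138.00 / 43486.00 = 113.05 in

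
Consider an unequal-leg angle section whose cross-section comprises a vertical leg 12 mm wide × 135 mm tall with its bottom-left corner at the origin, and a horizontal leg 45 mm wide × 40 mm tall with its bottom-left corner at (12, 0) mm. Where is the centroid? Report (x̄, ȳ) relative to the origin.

vertical leg: A = 12 × 135 = 1620.00, centroid at (6.00, 67.50).
horizontal leg: A = 45 × 40 = 1800.00, centroid at (34.50, 20.00).
ΣA = 3420.00 mm², ΣAx̄ = 71820.00 mm³, ΣAȳ = 145350.00 mm³.
x̄ = 71820.00/3420.00 = 21.00 mm; ȳ = 145350.00/3420.00 = 42.50 mm.

x̄ = 21.00 mm, ȳ = 42.50 mm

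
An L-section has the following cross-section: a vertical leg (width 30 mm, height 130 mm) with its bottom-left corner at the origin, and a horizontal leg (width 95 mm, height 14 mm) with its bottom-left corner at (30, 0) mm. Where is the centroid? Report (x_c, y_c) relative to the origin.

Part | A | x̄ᵢ | ȳᵢ | A·x̄ᵢ | A·ȳᵢ
vertical leg | 3900.00 | 15.00 | 65.00 | 58500.00 | 253500.00
horizontal leg | 1330.00 | 77.50 | 7.00 | 103075.00 | 9310.00
Σ | 5230.00 |  |  | 161575.00 | 262810.00
x_c = 161575.00 / 5230.00 = 30.89 mm
y_c = 262810.00 / 5230.00 = 50.25 mm

x_c = 30.89 mm, y_c = 50.25 mm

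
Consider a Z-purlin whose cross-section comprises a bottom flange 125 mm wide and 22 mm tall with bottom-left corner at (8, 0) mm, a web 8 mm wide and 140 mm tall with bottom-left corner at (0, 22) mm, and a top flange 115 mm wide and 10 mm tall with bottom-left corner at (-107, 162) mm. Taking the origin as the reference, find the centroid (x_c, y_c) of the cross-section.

x_c = 28.17 mm, y_c = 64.81 mm

Part | A | x̄ᵢ | ȳᵢ | A·x̄ᵢ | A·ȳᵢ
bottom flange | 2750.00 | 70.50 | 11.00 | 193875.00 | 30250.00
web | 1120.00 | 4.00 | 92.00 | 4480.00 | 103040.00
top flange | 1150.00 | -49.50 | 167.00 | -56925.00 | 192050.00
Σ | 5020.00 |  |  | 141430.00 | 325340.00
x_c = 141430.00 / 5020.00 = 28.17 mm
y_c = 325340.00 / 5020.00 = 64.81 mm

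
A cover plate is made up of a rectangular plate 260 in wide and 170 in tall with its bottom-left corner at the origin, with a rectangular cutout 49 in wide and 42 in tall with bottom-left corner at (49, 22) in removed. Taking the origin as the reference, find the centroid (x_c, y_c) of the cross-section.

x_c = 132.76 in, y_c = 87.05 in

plate: A = 260 × 170 = 44200.00, centroid at (130.00, 85.00).
hole: A = −(49 × 42) = -2058.00, centroid at (73.50, 43.00).
ΣA = 42142.00 in²
ΣAx_c = (44200.00)(130.00) + (-2058.00)(73.50) = 5594737.00 in³
ΣAy_c = (44200.00)(85.00) + (-2058.00)(43.00) = 3668506.00 in³
x_c = 5594737.00 / 42142.00 = 132.76 in
y_c = 3668506.00 / 42142.00 = 87.05 in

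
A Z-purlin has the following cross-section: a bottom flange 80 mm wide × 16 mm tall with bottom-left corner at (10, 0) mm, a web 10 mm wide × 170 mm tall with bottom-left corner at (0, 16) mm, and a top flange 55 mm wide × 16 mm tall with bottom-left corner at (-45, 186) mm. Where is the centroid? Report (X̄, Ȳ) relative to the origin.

bottom flange: A = 80 × 16 = 1280.00, centroid at (50.00, 8.00).
web: A = 10 × 170 = 1700.00, centroid at (5.00, 101.00).
top flange: A = 55 × 16 = 880.00, centroid at (-17.50, 194.00).
ΣA = 3860.00 mm², ΣAX̄ = 57100.00 mm³, ΣAȲ = 352660.00 mm³.
X̄ = 57100.00/3860.00 = 14.79 mm; Ȳ = 352660.00/3860.00 = 91.36 mm.

X̄ = 14.79 mm, Ȳ = 91.36 mm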